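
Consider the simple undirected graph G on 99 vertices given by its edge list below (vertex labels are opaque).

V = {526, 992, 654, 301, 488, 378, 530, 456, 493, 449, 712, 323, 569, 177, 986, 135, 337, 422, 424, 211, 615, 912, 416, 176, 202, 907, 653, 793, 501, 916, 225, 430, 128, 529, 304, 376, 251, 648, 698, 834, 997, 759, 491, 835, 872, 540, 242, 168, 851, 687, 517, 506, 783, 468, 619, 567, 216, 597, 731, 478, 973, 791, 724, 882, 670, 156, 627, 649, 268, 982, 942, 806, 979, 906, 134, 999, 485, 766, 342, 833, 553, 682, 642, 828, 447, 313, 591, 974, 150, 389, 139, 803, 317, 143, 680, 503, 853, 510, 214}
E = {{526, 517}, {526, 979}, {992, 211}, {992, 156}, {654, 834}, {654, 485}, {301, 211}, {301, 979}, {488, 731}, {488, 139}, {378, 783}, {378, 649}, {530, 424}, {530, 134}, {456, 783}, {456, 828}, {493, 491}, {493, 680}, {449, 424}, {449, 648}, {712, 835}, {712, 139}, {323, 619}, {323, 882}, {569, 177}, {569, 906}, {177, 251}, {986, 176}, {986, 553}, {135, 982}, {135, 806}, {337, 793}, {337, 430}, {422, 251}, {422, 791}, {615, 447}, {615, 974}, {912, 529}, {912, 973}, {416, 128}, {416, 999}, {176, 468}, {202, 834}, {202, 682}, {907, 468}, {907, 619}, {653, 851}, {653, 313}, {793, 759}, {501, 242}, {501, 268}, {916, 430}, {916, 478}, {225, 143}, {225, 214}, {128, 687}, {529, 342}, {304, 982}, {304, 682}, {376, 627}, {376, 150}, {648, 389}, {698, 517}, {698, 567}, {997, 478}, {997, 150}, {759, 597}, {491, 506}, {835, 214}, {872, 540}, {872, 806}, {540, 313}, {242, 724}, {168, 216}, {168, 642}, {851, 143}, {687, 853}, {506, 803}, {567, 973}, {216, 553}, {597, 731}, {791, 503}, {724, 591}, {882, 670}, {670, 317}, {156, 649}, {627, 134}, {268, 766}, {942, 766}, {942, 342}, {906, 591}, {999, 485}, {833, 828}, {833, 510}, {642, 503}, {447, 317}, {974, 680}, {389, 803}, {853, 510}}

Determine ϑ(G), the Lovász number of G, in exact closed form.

99*cos(pi/99)/(cos(pi/99) + 1)

Vertex 759 has 2 neighbors: 793, 597.
deg(313) = 2; N(313) = {653, 540}.
N(828) = {456, 833}, |N(828)| = 2.
Vertex 376 has 2 neighbors: 627, 150.
Regular of degree 2 on 99 vertices: connected 2-regular on 99 ⇒ C_{99}.
spec(A) ≈ [2.0, 1.996, 1.984, 1.964, 1.936, 1.9, 1.857, 1.806, 1.748, 1.683, 1.611, 1.532, 1.447, 1.357, 1.261, 1.16, 1.054, 0.945, 0.831, 0.714, 0.594, 0.472, 0.347, 0.222, 0.095, -0.032, -0.158, -0.285, -0.41, -0.533, -0.654, -0.773, -0.888, -1.0, -1.108, -1.211, -1.31, -1.403, -1.491, -1.572, -1.647, -1.716, -1.778, -1.832, -1.879, -1.919, -1.951, -1.975, -1.991, -1.999] (distinct, 3 d.p.).
ϑ = −N·λ_min/(λ_max−λ_min) = −99·(-2*cos(pi/99))/(2−(-2*cos(pi/99))) = 99*cos(pi/99)/(cos(pi/99) + 1).
Numerically 49.4875.
49 ≤ 99*cos(pi/99)/(cos(pi/99) + 1) ≤ 50: both strict.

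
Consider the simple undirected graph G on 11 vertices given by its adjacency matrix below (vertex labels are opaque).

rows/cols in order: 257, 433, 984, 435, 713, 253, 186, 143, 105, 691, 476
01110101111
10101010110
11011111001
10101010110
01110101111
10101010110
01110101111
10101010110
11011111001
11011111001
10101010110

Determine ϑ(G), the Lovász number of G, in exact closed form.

5

deg(143) = 6; N(143) = {257, 984, 713, 186, 105, 691}.
N(253) = {257, 984, 713, 186, 105, 691}, |N(253)| = 6.
N(435) = {257, 984, 713, 186, 105, 691}, |N(435)| = 6.
N(713) = {433, 984, 435, 253, 143, 105, 691, 476}, |N(713)| = 8.
3 parts of sizes [5, 3, 3]; α(G) = 5 = ϑ (perfect).
= 5.0000… (decimal).
5 ≤ 5 ≤ 5: collapsed.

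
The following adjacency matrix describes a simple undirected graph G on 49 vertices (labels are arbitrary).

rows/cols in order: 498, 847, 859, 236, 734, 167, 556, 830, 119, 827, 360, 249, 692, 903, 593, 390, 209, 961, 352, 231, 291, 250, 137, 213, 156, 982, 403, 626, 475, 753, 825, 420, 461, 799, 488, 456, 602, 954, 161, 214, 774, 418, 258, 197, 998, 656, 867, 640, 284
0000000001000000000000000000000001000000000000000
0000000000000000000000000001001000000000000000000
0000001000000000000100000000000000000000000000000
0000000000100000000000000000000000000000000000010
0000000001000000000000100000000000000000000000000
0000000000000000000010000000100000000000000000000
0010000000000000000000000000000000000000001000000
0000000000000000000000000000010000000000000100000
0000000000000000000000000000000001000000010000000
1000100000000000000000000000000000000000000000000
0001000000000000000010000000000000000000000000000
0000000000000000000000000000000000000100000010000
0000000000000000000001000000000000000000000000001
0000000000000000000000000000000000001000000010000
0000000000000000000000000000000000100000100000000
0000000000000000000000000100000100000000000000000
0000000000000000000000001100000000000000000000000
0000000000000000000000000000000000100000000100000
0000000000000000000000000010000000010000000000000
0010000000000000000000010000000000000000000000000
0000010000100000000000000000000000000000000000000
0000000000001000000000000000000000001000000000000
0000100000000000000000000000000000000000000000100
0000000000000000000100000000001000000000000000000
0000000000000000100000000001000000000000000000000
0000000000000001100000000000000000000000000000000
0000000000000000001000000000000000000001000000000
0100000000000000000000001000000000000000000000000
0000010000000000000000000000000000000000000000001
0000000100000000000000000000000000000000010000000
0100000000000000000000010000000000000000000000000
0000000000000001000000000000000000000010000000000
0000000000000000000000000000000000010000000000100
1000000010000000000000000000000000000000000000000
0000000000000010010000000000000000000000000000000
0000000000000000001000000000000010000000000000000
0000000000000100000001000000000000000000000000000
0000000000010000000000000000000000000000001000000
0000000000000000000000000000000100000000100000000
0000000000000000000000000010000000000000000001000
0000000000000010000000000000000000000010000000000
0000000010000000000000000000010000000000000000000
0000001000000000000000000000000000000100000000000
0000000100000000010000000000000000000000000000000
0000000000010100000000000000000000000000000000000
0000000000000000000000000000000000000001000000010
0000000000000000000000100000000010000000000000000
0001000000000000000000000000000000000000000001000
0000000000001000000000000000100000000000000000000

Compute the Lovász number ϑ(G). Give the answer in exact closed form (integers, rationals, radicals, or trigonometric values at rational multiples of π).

Vertex 626 has 2 neighbors: 847, 156.
deg(961) = 2; N(961) = {488, 197}.
Vertex 418 has 2 neighbors: 119, 753.
deg(249) = 2; N(249) = {954, 998}.
49-vertex 2-regular graph: this is C_{49}, the 49-cycle.
The 25 distinct eigenvalues: [2.0, 1.984, 1.935, 1.854, 1.743, 1.603, 1.437, 1.247, 1.037, 0.81, 0.569, 0.319, 0.064, -0.192, -0.445, -0.691, -0.925, -1.144, -1.345, -1.523, -1.676, -1.802, -1.898, -1.963, -1.996].
With N=49: ϑ(G) = 49·(-(-1)*2*cos(pi/49))/(2−(-2*cos(pi/49))) = 49*cos(pi/49)/(cos(pi/49) + 1).
ϑ(G) ≈ 24.47481.
Lovász sandwich 24 ≤ 49*cos(pi/49)/(cos(pi/49) + 1) ≤ 25: both strict.

49*cos(pi/49)/(cos(pi/49) + 1)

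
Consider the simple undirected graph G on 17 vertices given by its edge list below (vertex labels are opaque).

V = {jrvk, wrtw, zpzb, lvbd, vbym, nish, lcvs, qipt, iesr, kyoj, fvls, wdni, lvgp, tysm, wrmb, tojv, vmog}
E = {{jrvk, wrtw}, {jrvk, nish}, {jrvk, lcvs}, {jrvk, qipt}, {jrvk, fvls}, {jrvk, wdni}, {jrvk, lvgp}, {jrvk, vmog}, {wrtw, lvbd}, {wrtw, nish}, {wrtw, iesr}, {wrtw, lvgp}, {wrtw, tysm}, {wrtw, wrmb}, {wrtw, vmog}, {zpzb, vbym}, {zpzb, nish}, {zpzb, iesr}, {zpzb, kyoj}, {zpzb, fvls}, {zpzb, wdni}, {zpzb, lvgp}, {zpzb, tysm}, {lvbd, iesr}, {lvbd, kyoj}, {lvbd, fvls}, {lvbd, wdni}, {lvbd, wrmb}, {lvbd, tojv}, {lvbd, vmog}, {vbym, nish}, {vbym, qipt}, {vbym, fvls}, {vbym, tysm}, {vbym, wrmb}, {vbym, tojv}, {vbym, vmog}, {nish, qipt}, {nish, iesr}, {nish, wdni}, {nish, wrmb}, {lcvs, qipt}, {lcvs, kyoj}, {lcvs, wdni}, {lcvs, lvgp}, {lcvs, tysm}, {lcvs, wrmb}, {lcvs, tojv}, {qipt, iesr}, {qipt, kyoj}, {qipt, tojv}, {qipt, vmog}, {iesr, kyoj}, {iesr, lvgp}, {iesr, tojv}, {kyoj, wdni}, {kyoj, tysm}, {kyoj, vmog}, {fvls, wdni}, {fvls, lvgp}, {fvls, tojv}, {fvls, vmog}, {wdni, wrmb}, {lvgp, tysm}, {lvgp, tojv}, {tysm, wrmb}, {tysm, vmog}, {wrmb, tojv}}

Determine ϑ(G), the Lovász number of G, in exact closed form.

N(wrtw) = {jrvk, lvbd, nish, iesr, lvgp, tysm, wrmb, vmog}, |N(wrtw)| = 8.
N(zpzb) = {vbym, nish, iesr, kyoj, fvls, wdni, lvgp, tysm}, |N(zpzb)| = 8.
N(iesr) = {wrtw, zpzb, lvbd, nish, qipt, kyoj, lvgp, tojv}, |N(iesr)| = 8.
Vertex jrvk has 8 neighbors: wrtw, nish, lcvs, qipt, fvls, wdni, lvgp, vmog.
17-vertex 8-regular graph: Paley(17): SR with (k,λ,μ)=(8,3,4).
Distinct eigenvalues (to 5 d.p.): [8.0, 1.56155, -2.56155].
ϑ = −N·λ_min/(λ_max−λ_min) = −17·(-sqrt(17)/2 - 1/2)/(8−(-sqrt(17)/2 - 1/2)) = sqrt(17).
Numerically 4.123106.

sqrt(17)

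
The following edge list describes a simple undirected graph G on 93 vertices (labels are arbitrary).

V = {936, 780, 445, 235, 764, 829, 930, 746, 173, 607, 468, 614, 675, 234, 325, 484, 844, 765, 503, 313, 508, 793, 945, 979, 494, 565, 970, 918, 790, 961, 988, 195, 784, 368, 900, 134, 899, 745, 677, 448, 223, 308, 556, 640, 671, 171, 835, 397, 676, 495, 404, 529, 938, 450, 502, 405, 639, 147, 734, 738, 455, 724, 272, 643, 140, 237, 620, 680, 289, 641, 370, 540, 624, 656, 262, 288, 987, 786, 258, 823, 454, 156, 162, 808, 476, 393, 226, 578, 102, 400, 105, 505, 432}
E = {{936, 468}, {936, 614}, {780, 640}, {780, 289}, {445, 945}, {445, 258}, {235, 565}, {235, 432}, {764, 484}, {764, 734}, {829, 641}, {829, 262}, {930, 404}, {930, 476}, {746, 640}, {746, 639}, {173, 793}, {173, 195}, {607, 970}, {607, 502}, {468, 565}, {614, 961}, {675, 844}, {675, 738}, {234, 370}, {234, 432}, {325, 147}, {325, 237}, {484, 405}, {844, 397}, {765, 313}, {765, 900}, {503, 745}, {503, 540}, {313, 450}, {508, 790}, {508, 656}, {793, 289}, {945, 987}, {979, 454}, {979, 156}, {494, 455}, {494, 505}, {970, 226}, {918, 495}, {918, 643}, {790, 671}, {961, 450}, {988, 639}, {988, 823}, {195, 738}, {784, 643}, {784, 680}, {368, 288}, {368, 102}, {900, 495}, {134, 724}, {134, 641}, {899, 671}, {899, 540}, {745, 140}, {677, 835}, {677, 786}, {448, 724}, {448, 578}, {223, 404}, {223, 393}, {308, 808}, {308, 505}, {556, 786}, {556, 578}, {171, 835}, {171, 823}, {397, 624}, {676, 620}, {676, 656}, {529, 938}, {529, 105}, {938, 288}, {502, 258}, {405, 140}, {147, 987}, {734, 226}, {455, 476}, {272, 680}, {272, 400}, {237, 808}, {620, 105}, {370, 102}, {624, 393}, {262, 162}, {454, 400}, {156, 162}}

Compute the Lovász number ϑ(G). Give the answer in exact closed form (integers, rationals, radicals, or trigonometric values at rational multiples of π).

93*cos(pi/93)/(cos(pi/93) + 1)

Vertex 746 has 2 neighbors: 640, 639.
deg(173) = 2; N(173) = {793, 195}.
deg(918) = 2; N(918) = {495, 643}.
N(529) = {938, 105}, |N(529)| = 2.
Regular of degree 2 on 93 vertices: this is C_{93}, the 93-cycle.
Distinct eigenvalues (to 5 d.p.): [2.0, 1.99544, 1.98177, 1.95906, 1.92741, 1.88697, 1.83792, 1.78048, 1.71491, 1.64153, 1.56065, 1.47265, 1.37793, 1.27693, 1.1701, 1.05793, 0.94093, 0.81964, 0.69461, 0.56641, 0.43563, 0.30286, 0.1687, 0.03378, -0.1013, -0.23591, -0.36945, -0.50131, -0.63087, -0.75756, -0.88079, -1.0, -1.11465, -1.22421, -1.32819, -1.42611, -1.51752, -1.602, -1.67918, -1.74869, -1.81023, -1.86351, -1.90828, -1.94434, -1.97154, -1.98974, -1.99886].
Lovász: ϑ = −93(-2*cos(pi/93))/(2+-(-1)*2*cos(pi/93)) = 93*cos(pi/93)/(cos(pi/93) + 1).
ϑ(G) ≈ 46.4867.
Check 46 ≤ 93*cos(pi/93)/(cos(pi/93) + 1) ≤ 47: both strict.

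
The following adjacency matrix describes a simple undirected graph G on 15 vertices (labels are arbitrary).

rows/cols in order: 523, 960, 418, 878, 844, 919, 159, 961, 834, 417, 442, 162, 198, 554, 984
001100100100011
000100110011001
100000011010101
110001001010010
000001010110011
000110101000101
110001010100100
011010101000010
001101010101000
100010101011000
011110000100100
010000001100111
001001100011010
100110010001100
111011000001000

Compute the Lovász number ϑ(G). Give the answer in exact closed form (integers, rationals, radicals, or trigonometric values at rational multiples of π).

5

N(159) = {523, 960, 919, 961, 417, 198}, |N(159)| = 6.
Vertex 417 has 6 neighbors: 523, 844, 159, 834, 442, 162.
Vertex 523 has 6 neighbors: 418, 878, 159, 417, 554, 984.
deg(554) = 6; N(554) = {523, 878, 844, 961, 162, 198}.
G on 15 vertices is 6-regular; this is K(6,2), the Kneser graph.
A has 3 distinct eigenvalues ≈ [6.0, 1.0, -3.0].
With N=15: ϑ(G) = 15·(-1*(-3))/(6−(-3)) = 5.
≈ 5.0000 (to 4 d.p.).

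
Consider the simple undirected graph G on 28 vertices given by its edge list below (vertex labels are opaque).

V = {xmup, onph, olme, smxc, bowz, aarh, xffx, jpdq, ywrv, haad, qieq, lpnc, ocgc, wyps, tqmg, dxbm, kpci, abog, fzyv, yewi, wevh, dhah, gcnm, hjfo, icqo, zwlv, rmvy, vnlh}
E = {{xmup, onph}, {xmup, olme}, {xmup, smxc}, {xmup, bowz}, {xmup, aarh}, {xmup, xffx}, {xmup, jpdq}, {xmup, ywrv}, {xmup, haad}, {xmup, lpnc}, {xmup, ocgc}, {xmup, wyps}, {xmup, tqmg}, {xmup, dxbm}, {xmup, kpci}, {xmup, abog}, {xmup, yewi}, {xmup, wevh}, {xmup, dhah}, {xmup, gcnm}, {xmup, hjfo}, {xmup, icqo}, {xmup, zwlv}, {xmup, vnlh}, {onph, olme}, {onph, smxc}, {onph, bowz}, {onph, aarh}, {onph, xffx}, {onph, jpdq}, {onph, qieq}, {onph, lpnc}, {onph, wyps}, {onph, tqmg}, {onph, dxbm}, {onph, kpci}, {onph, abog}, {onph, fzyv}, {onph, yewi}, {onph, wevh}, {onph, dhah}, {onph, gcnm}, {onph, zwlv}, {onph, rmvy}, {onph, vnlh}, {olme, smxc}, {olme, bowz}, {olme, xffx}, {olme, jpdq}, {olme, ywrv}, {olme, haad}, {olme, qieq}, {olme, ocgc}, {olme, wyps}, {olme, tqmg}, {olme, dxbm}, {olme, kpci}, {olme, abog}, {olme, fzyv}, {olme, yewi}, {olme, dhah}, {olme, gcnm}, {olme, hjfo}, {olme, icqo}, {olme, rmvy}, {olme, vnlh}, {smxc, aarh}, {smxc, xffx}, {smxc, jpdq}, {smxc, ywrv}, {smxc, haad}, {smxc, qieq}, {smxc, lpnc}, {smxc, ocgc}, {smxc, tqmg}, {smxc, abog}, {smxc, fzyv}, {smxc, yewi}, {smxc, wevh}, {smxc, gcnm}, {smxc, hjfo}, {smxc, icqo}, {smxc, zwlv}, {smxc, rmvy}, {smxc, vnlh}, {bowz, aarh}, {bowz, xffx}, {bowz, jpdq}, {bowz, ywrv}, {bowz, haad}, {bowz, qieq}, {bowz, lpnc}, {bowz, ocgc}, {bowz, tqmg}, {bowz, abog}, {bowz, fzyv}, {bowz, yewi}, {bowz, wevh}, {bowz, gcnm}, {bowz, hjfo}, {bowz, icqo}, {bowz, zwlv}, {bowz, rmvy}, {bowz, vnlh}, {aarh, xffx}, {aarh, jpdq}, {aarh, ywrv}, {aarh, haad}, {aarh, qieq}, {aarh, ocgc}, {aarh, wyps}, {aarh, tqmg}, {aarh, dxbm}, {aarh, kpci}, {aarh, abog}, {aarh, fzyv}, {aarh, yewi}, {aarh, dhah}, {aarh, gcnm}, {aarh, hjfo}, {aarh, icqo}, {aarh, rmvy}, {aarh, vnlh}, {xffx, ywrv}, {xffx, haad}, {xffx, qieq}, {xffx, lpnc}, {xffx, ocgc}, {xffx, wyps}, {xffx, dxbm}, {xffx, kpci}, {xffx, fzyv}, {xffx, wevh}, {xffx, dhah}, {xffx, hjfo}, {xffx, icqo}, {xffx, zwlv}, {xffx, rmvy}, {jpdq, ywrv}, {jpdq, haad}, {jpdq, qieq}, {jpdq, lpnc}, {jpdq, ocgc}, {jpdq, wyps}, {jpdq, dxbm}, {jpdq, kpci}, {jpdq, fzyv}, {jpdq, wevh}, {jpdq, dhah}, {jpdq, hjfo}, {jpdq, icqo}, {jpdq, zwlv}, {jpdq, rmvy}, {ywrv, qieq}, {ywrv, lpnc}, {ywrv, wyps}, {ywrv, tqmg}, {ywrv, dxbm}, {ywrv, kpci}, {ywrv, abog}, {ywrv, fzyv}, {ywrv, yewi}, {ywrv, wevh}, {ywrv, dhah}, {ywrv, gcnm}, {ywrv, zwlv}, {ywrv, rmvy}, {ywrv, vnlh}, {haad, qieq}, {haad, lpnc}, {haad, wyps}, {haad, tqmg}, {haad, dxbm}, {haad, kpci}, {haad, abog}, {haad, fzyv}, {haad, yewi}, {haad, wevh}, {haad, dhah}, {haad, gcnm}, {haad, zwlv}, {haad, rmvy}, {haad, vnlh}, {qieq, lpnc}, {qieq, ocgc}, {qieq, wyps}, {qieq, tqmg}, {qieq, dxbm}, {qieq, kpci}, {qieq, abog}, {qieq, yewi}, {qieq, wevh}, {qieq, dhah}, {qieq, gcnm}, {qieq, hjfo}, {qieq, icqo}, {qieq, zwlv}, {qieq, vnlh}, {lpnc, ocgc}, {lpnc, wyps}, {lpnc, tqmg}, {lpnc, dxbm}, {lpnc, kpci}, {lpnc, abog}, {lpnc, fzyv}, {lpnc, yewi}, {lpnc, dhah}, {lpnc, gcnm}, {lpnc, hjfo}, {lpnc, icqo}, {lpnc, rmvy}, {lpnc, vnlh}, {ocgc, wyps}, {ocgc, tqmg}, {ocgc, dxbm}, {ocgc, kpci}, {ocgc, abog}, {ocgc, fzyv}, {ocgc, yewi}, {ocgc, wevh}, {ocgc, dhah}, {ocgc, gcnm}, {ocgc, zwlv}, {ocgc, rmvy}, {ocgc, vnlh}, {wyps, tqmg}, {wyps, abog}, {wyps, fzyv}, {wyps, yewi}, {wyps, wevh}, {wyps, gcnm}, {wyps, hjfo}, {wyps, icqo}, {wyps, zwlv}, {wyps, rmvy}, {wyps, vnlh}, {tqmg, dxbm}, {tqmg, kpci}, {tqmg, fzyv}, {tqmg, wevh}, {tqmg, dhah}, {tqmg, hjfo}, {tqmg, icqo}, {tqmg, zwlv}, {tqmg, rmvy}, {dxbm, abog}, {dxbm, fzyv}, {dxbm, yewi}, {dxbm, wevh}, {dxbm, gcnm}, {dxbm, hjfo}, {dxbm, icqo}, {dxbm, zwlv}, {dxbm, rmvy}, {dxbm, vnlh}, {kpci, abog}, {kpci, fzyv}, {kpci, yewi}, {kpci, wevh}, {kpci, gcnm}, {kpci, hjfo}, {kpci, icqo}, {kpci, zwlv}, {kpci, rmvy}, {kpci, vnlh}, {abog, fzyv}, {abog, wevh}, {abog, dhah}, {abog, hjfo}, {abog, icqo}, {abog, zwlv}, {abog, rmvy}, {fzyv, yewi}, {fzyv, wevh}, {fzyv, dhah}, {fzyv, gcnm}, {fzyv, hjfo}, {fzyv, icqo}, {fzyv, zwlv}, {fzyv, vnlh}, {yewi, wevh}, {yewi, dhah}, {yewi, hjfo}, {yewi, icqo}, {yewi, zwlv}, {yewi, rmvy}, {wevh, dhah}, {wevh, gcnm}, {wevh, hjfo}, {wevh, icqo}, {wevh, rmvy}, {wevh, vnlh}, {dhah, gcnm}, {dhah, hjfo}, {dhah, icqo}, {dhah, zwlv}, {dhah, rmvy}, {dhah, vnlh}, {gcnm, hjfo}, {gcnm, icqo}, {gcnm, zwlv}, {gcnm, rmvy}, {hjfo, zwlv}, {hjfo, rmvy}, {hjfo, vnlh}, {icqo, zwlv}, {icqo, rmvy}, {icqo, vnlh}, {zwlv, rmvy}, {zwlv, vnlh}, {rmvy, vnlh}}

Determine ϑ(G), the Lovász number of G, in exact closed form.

N(xffx) = {xmup, onph, olme, smxc, bowz, aarh, ywrv, haad, qieq, lpnc, ocgc, wyps, dxbm, kpci, fzyv, wevh, dhah, hjfo, icqo, zwlv, rmvy}, |N(xffx)| = 21.
Vertex vnlh has 21 neighbors: xmup, onph, olme, smxc, bowz, aarh, ywrv, haad, qieq, lpnc, ocgc, wyps, dxbm, kpci, fzyv, wevh, dhah, hjfo, icqo, zwlv, rmvy.
deg(ocgc) = 22; N(ocgc) = {xmup, olme, smxc, bowz, aarh, xffx, jpdq, qieq, lpnc, wyps, tqmg, dxbm, kpci, abog, fzyv, yewi, wevh, dhah, gcnm, zwlv, rmvy, vnlh}.
N(dhah) = {xmup, onph, olme, aarh, xffx, jpdq, ywrv, haad, qieq, lpnc, ocgc, tqmg, abog, fzyv, yewi, wevh, gcnm, hjfo, icqo, zwlv, rmvy, vnlh}, |N(dhah)| = 22.
Complete multipartite on [7, 6, 6, 5, 4]: sandwich collapses at ϑ=7.
= 7.0000… (decimal).
α=7, χ(Ḡ)=7; ϑ=7 lies between (collapsed).

7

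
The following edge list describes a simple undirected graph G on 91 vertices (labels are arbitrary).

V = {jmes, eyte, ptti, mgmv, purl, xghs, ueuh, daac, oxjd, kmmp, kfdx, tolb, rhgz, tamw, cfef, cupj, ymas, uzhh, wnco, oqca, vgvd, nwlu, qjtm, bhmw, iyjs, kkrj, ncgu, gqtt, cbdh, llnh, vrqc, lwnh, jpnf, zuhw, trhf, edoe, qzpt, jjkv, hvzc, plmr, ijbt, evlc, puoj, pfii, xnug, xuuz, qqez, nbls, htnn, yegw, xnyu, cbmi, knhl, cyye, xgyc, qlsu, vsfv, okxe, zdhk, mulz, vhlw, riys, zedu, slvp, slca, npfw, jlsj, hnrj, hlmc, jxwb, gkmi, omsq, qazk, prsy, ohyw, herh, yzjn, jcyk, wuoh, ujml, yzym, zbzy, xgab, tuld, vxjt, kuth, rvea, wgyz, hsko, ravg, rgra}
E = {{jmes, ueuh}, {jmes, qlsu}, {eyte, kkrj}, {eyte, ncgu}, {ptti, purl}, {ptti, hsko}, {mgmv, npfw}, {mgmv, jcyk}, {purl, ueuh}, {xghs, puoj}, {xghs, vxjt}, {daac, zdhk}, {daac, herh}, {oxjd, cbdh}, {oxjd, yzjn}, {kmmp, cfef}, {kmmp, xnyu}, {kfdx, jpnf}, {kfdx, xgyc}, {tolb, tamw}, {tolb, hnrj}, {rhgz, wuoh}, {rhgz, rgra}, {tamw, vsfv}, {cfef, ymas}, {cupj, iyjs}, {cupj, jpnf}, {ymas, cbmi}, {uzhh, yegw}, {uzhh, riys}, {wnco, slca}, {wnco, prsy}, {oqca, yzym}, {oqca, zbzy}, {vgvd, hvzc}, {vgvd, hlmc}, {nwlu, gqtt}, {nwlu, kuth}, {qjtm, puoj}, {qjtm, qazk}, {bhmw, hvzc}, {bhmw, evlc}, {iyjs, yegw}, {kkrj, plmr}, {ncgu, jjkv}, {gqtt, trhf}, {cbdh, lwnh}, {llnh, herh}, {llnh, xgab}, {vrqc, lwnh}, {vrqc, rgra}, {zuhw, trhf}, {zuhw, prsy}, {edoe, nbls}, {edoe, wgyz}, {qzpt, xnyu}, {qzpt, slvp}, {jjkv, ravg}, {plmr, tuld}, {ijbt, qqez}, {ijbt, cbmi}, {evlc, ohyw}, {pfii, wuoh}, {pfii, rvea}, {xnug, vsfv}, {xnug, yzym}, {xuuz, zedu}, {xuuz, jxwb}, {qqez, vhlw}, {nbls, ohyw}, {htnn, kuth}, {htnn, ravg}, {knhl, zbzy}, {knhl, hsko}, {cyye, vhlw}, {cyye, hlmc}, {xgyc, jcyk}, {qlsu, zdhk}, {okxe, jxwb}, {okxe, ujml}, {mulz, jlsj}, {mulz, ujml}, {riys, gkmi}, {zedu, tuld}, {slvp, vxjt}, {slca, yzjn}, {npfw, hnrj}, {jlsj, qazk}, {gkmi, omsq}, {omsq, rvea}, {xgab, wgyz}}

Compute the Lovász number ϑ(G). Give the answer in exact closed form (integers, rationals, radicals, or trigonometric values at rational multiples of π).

N(llnh) = {herh, xgab}, |N(llnh)| = 2.
Vertex zedu has 2 neighbors: xuuz, tuld.
N(vxjt) = {xghs, slvp}, |N(vxjt)| = 2.
deg(trhf) = 2; N(trhf) = {gqtt, zuhw}.
Regular of degree 2 on 91 vertices: connected 2-regular on 91 ⇒ C_{91}.
Distinct eigenvalues (to 4 d.p.): [2.0, 1.9952, 1.981, 1.9572, 1.9242, 1.882, 1.8308, 1.7709, 1.7026, 1.6261, 1.5419, 1.4504, 1.3519, 1.247, 1.1361, 1.0199, 0.8987, 0.7733, 0.6442, 0.5121, 0.3775, 0.2411, 0.1035, -0.0345, -0.1724, -0.3095, -0.445, -0.5785, -0.7092, -0.8365, -0.9599, -1.0786, -1.1923, -1.3002, -1.402, -1.497, -1.585, -1.6653, -1.7378, -1.8019, -1.8575, -1.9042, -1.9419, -1.9703, -1.9893, -1.9988].
−91·(-2*cos(pi/91)) / ((2)−(-2*cos(pi/91))) = 91*cos(pi/91)/(cos(pi/91) + 1) = ϑ(G).
≈ 45.486440 (to 6 d.p.).
Lovász sandwich 45 ≤ 91*cos(pi/91)/(cos(pi/91) + 1) ≤ 46: both strict.

91*cos(pi/91)/(cos(pi/91) + 1)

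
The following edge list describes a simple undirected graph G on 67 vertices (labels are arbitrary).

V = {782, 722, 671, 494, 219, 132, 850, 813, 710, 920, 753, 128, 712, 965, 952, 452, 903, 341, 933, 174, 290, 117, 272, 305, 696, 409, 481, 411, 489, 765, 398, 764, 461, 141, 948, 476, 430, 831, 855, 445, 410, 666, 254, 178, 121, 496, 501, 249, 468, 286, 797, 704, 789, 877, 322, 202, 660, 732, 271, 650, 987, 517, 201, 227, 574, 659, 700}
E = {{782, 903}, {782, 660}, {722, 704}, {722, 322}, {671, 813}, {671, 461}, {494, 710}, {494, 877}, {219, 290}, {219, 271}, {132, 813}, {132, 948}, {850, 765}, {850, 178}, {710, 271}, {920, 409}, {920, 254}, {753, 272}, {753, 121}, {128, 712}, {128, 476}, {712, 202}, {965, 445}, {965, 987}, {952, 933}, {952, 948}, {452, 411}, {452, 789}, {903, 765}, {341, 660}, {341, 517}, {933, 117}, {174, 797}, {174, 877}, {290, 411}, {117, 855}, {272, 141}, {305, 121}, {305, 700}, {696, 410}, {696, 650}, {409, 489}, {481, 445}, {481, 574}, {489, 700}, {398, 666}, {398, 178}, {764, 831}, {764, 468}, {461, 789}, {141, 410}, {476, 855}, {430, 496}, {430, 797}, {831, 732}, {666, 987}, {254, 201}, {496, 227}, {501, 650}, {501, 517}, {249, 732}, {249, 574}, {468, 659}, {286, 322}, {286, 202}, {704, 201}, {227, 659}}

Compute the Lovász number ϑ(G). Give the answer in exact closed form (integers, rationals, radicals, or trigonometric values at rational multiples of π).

Vertex 850 has 2 neighbors: 765, 178.
Vertex 452 has 2 neighbors: 411, 789.
deg(920) = 2; N(920) = {409, 254}.
deg(254) = 2; N(254) = {920, 201}.
67-vertex 2-regular graph: a single 67-cycle (edge-transitive).
spec(A) ≈ [2.0, 1.991, 1.965, 1.921, 1.861, 1.784, 1.692, 1.584, 1.463, 1.329, 1.183, 1.027, 0.862, 0.689, 0.51, 0.327, 0.141, -0.047, -0.234, -0.419, -0.6, -0.776, -0.945, -1.106, -1.257, -1.398, -1.525, -1.64, -1.74, -1.825, -1.893, -1.945, -1.98, -1.998] (distinct, 3 d.p.).
Lovász: ϑ = −67(-2*cos(pi/67))/(2+-(-1)*2*cos(pi/67)) = 67*cos(pi/67)/(cos(pi/67) + 1).
ϑ(G) ≈ 33.48157981.
Lovász sandwich 33 ≤ 67*cos(pi/67)/(cos(pi/67) + 1) ≤ 34: both strict.

67*cos(pi/67)/(cos(pi/67) + 1)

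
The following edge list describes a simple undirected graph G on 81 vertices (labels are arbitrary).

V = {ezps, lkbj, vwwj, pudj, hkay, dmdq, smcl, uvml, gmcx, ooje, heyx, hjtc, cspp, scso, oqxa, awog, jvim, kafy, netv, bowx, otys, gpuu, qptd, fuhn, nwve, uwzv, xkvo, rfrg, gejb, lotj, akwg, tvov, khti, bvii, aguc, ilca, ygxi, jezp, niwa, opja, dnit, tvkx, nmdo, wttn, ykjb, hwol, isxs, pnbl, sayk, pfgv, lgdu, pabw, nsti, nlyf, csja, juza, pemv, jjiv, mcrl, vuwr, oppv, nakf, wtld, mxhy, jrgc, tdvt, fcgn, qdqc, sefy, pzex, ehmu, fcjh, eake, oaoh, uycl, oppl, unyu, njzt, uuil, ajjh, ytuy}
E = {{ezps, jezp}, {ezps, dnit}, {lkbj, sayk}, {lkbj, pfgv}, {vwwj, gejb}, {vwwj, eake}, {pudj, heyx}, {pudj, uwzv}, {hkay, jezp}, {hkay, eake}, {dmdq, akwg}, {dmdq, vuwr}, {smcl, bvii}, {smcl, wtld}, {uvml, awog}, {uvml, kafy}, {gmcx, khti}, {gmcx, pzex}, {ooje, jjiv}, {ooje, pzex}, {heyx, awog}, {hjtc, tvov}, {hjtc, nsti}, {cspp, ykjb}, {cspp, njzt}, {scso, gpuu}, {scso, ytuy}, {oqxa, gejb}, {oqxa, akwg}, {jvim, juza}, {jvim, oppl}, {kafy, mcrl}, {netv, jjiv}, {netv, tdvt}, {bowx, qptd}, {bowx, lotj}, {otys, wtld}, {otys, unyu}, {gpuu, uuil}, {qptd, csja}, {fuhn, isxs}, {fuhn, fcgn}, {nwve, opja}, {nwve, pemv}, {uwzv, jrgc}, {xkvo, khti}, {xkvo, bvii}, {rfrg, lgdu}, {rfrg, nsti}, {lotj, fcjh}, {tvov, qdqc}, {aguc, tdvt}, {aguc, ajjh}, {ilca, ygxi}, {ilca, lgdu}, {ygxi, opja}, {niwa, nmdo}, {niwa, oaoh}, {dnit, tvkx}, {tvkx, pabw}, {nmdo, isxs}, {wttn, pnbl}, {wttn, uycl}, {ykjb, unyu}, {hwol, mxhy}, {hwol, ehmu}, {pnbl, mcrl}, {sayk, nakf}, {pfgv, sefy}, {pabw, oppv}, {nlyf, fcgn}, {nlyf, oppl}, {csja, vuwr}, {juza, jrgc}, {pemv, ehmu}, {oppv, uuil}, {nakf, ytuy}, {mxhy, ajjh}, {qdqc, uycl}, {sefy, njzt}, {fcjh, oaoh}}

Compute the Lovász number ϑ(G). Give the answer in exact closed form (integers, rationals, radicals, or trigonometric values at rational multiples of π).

N(hkay) = {jezp, eake}, |N(hkay)| = 2.
N(ykjb) = {cspp, unyu}, |N(ykjb)| = 2.
N(nwve) = {opja, pemv}, |N(nwve)| = 2.
deg(cspp) = 2; N(cspp) = {ykjb, njzt}.
deg(v) = 2 for all v (|V|=81); connected 2-regular on 81 ⇒ C_{81}.
A has 41 distinct eigenvalues ≈ [2.0, 1.99399, 1.97598, 1.94609, 1.9045, 1.85145, 1.78727, 1.71233, 1.6271, 1.53209, 1.42786, 1.31504, 1.19432, 1.06641, 0.93209, 0.79216, 0.64747, 0.49888, 0.3473, 0.19362, 0.03878, -0.11629, -0.27066, -0.42341, -0.57361, -0.72036, -0.86277, -1.0, -1.13121, -1.25562, -1.37248, -1.48109, -1.58079, -1.67098, -1.75112, -1.82073, -1.87939, -1.92674, -1.96251, -1.98648, -1.9985].
ϑ = −N·λ_min/(λ_max−λ_min) = −81·(-2*cos(pi/81))/(2−(-2*cos(pi/81))) = 81*cos(pi/81)/(cos(pi/81) + 1).
= 40.48477… (decimal).
Sandwich: α(G)=40 ≤ ϑ(G)=81*cos(pi/81)/(cos(pi/81) + 1) ≤ χ(Ḡ)=41 (both strict).

81*cos(pi/81)/(cos(pi/81) + 1)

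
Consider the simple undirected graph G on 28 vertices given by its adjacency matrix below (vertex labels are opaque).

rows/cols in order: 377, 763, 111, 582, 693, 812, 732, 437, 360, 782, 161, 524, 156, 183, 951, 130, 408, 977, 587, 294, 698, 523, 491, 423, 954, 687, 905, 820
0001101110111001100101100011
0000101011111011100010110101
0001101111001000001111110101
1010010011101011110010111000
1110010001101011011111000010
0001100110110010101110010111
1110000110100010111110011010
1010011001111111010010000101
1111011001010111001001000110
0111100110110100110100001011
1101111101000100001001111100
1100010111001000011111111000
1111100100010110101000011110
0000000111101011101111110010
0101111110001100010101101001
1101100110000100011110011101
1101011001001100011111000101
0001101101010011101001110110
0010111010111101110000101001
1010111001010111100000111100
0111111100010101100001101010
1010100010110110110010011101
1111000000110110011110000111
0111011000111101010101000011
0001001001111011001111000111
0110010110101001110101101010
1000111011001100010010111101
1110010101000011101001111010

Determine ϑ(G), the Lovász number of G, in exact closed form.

7

deg(437) = 15; N(437) = {377, 111, 812, 732, 782, 161, 524, 156, 183, 951, 130, 977, 698, 687, 820}.
N(360) = {377, 763, 111, 582, 812, 732, 782, 524, 183, 951, 130, 587, 523, 687, 905}, |N(360)| = 15.
N(524) = {377, 763, 812, 437, 360, 782, 156, 977, 587, 294, 698, 523, 491, 423, 954}, |N(524)| = 15.
deg(130) = 15; N(130) = {377, 763, 582, 693, 437, 360, 183, 977, 587, 294, 698, 423, 954, 687, 820}.
G on 28 vertices is 15-regular; Kneser-type, 2-subsets of [8].
spec(A) ≈ [15.0, 1.0, -5.0] (distinct, 4 d.p.).
With N=28: ϑ(G) = 28·(-1*(-5))/(15−(-5)) = 7.
ϑ(G) ≈ 7.00000000.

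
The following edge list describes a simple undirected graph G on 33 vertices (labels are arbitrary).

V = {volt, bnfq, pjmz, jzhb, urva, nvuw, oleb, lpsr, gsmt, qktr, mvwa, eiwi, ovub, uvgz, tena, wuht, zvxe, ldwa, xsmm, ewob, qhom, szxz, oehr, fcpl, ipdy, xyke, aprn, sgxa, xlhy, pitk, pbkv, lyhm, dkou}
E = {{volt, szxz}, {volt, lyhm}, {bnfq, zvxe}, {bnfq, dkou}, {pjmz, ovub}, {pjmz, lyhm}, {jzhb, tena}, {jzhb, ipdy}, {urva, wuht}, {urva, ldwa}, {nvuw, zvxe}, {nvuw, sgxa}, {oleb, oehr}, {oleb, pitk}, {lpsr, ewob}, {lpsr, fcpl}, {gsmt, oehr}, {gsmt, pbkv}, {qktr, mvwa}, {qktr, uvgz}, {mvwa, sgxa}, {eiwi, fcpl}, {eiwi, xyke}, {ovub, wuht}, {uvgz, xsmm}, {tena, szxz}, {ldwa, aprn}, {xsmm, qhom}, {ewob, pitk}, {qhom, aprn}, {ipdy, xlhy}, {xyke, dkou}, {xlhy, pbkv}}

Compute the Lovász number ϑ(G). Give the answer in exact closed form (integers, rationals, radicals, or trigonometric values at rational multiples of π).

33*cos(pi/33)/(cos(pi/33) + 1)

deg(qhom) = 2; N(qhom) = {xsmm, aprn}.
N(wuht) = {urva, ovub}, |N(wuht)| = 2.
N(dkou) = {bnfq, xyke}, |N(dkou)| = 2.
Vertex xlhy has 2 neighbors: ipdy, pbkv.
deg(v) = 2 for all v (|V|=33); the odd cycle C_{33}.
The 17 distinct eigenvalues: [2.0, 1.964, 1.857, 1.683, 1.447, 1.16, 0.831, 0.472, 0.095, -0.285, -0.654, -1.0, -1.31, -1.572, -1.778, -1.919, -1.991].
−33·(-2*cos(pi/33)) / ((2)−(-2*cos(pi/33))) = 33*cos(pi/33)/(cos(pi/33) + 1) = ϑ(G).
≈ 16.46255859 (to 8 d.p.).
Check 16 ≤ 33*cos(pi/33)/(cos(pi/33) + 1) ≤ 17: both strict.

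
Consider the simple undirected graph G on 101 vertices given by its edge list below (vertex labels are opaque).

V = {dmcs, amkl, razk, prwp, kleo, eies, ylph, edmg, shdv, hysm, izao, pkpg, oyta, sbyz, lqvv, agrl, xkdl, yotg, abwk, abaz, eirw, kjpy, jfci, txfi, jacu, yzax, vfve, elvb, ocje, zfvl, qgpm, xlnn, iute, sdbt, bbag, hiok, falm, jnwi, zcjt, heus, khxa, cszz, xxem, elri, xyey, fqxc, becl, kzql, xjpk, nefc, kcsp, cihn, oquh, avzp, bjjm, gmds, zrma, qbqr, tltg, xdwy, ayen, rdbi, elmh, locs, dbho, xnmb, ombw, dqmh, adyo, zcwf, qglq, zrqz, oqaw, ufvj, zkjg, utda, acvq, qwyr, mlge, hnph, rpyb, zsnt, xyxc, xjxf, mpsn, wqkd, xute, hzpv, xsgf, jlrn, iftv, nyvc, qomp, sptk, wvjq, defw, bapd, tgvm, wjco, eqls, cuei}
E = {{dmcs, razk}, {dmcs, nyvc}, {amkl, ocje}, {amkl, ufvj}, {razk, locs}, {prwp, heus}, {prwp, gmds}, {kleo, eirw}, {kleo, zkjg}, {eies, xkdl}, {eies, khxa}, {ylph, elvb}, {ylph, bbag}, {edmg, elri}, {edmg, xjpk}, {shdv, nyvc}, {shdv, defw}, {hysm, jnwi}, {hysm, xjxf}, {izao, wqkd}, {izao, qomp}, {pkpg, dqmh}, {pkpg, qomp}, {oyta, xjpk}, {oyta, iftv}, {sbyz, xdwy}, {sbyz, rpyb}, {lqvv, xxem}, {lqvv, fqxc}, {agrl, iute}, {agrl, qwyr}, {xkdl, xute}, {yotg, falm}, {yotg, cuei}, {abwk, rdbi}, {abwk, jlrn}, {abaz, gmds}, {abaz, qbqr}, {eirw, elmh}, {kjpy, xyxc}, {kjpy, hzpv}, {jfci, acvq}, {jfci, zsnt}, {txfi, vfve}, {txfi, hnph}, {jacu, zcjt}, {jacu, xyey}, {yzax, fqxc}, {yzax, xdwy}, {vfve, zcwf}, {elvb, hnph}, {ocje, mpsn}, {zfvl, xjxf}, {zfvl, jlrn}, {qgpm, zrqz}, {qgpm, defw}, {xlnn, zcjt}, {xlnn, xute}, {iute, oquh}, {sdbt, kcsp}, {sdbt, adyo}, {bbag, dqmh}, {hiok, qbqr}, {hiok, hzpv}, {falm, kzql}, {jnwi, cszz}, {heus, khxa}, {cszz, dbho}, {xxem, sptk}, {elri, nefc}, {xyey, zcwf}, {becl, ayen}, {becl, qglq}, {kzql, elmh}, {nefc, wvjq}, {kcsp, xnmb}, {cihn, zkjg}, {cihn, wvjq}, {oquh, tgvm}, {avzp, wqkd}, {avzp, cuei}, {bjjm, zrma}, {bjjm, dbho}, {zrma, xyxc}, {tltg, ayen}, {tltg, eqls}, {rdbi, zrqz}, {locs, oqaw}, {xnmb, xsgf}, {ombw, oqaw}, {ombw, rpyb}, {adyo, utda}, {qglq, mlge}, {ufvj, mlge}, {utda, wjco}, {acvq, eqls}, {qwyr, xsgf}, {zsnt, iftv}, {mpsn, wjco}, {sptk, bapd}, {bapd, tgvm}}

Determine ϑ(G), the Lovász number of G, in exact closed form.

101*cos(pi/101)/(cos(pi/101) + 1)

N(eqls) = {tltg, acvq}, |N(eqls)| = 2.
deg(qgpm) = 2; N(qgpm) = {zrqz, defw}.
deg(xdwy) = 2; N(xdwy) = {sbyz, yzax}.
Vertex iftv has 2 neighbors: oyta, zsnt.
2-regular, N=101; this is C_{101}, the 101-cycle.
The 51 distinct eigenvalues: [2.0, 1.996, 1.985, 1.965, 1.938, 1.904, 1.862, 1.813, 1.757, 1.695, 1.625, 1.55, 1.468, 1.381, 1.288, 1.191, 1.088, 0.982, 0.872, 0.758, 0.642, 0.523, 0.402, 0.279, 0.155, 0.031, -0.093, -0.217, -0.34, -0.462, -0.582, -0.7, -0.815, -0.927, -1.036, -1.14, -1.24, -1.335, -1.425, -1.51, -1.588, -1.661, -1.727, -1.786, -1.839, -1.884, -1.922, -1.953, -1.976, -1.991, -1.999].
With N=101: ϑ(G) = 101·(-(-1)*2*cos(pi/101))/(2−(-2*cos(pi/101))) = 101*cos(pi/101)/(cos(pi/101) + 1).
ϑ(G) ≈ 50.4877832.
Check 50 ≤ 101*cos(pi/101)/(cos(pi/101) + 1) ≤ 51: both strict.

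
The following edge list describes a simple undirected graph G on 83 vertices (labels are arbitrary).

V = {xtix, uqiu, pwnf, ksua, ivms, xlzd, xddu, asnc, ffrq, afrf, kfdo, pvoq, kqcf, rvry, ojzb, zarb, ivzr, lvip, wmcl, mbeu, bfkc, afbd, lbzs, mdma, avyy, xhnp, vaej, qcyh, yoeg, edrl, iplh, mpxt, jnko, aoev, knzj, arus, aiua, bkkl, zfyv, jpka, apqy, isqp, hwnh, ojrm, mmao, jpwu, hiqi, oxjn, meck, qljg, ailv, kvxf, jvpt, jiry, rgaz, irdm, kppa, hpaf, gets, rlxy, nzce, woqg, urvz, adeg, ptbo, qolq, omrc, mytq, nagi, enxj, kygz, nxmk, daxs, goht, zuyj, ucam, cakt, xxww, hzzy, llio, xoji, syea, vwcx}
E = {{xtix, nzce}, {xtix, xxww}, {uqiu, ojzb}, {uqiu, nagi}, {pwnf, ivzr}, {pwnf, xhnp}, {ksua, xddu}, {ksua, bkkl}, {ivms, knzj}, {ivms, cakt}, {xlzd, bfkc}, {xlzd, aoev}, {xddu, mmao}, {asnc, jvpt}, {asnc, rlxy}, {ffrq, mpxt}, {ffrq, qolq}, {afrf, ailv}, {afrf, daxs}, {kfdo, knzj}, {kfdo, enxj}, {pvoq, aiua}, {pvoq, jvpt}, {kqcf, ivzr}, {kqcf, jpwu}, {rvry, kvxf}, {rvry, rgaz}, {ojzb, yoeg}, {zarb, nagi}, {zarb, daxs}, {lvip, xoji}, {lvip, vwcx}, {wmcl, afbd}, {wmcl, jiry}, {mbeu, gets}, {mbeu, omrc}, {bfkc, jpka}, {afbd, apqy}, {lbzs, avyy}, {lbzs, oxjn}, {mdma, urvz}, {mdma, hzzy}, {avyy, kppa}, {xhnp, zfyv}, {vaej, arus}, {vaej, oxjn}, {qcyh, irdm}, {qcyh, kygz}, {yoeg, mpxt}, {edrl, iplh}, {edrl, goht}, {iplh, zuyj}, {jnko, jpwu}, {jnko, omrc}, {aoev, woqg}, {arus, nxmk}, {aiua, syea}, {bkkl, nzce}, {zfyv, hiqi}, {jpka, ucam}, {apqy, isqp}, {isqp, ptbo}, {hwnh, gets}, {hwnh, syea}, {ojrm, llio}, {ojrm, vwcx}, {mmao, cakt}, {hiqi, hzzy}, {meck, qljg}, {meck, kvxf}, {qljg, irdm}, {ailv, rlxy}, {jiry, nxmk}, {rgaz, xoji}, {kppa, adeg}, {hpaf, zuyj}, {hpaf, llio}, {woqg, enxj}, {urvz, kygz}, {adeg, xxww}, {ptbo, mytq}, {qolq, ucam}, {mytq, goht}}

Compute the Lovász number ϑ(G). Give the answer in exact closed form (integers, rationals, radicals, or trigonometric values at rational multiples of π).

deg(xhnp) = 2; N(xhnp) = {pwnf, zfyv}.
N(nagi) = {uqiu, zarb}, |N(nagi)| = 2.
N(ailv) = {afrf, rlxy}, |N(ailv)| = 2.
N(daxs) = {afrf, zarb}, |N(daxs)| = 2.
83-vertex 2-regular graph: the odd cycle C_{83}.
The 42 distinct eigenvalues: [2.0, 1.9943, 1.9771, 1.9486, 1.909, 1.8584, 1.7972, 1.7257, 1.6443, 1.5535, 1.4538, 1.3457, 1.23, 1.1072, 0.9781, 0.8433, 0.7038, 0.5602, 0.4134, 0.2642, 0.1135, -0.0378, -0.189, -0.339, -0.4871, -0.6324, -0.7741, -0.9114, -1.0434, -1.1694, -1.2888, -1.4008, -1.5047, -1.6001, -1.6862, -1.7627, -1.8291, -1.8851, -1.9302, -1.9643, -1.9871, -1.9986].
With N=83: ϑ(G) = 83·(-(-1)*2*cos(pi/83))/(2−(-2*cos(pi/83))) = 83*cos(pi/83)/(cos(pi/83) + 1).
≈ 41.48513 (to 5 d.p.).
Check 41 ≤ 83*cos(pi/83)/(cos(pi/83) + 1) ≤ 42: both strict.

83*cos(pi/83)/(cos(pi/83) + 1)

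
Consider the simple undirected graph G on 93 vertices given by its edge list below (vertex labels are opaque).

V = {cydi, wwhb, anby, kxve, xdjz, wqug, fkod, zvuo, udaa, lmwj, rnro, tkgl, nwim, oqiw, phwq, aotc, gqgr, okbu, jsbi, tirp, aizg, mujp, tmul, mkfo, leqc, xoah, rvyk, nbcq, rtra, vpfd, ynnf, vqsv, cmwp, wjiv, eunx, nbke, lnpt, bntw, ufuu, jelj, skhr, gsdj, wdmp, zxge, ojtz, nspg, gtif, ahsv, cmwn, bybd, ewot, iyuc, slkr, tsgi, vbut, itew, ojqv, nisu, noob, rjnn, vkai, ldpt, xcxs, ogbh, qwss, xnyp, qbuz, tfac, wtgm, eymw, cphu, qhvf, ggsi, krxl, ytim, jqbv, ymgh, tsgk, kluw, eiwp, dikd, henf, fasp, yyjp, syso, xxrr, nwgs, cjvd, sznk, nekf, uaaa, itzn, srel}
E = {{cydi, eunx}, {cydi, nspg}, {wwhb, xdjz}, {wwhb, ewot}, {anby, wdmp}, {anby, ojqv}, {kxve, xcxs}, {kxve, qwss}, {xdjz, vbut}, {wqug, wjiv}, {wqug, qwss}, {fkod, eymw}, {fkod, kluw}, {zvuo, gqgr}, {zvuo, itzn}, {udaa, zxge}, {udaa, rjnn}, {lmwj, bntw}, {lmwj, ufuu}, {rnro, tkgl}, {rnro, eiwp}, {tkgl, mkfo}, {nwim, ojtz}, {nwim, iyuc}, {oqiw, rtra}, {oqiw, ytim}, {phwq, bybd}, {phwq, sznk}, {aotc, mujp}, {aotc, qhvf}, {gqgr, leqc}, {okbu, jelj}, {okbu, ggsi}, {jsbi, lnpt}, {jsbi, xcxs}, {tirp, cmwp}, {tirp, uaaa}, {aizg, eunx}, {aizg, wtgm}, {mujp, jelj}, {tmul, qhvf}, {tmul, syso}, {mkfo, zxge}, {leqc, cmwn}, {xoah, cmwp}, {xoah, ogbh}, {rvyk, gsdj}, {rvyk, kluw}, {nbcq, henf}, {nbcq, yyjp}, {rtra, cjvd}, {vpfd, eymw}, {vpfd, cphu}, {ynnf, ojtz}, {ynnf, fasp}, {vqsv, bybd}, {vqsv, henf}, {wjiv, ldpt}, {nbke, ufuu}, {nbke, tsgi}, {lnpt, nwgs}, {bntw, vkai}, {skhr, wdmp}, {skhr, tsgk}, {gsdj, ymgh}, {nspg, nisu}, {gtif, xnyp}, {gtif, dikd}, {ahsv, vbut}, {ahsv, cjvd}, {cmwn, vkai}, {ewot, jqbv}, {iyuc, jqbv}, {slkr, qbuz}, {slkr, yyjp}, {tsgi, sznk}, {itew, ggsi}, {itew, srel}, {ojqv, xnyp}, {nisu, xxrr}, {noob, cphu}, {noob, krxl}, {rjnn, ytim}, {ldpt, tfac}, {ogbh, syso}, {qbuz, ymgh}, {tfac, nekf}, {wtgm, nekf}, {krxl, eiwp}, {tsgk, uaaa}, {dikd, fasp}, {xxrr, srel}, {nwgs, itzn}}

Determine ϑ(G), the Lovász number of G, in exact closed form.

deg(mkfo) = 2; N(mkfo) = {tkgl, zxge}.
N(sznk) = {phwq, tsgi}, |N(sznk)| = 2.
N(eunx) = {cydi, aizg}, |N(eunx)| = 2.
N(cjvd) = {rtra, ahsv}, |N(cjvd)| = 2.
Every vertex has degree 2 (N=93); the odd cycle C_{93}.
spec(A) ≈ [2.0, 1.995, 1.982, 1.959, 1.927, 1.887, 1.838, 1.78, 1.715, 1.642, 1.561, 1.473, 1.378, 1.277, 1.17, 1.058, 0.941, 0.82, 0.695, 0.566, 0.436, 0.303, 0.169, 0.034, -0.101, -0.236, -0.369, -0.501, -0.631, -0.758, -0.881, -1.0, -1.115, -1.224, -1.328, -1.426, -1.518, -1.602, -1.679, -1.749, -1.81, -1.864, -1.908, -1.944, -1.972, -1.99, -1.999] (distinct, 3 d.p.).
ϑ = −N·λ_min/(λ_max−λ_min) = −93·(-2*cos(pi/93))/(2−(-2*cos(pi/93))) = 93*cos(pi/93)/(cos(pi/93) + 1).
ϑ(G) ≈ 46.48673188.
Sandwich: α(G)=46 ≤ ϑ(G)=93*cos(pi/93)/(cos(pi/93) + 1) ≤ χ(Ḡ)=47 (both strict).

93*cos(pi/93)/(cos(pi/93) + 1)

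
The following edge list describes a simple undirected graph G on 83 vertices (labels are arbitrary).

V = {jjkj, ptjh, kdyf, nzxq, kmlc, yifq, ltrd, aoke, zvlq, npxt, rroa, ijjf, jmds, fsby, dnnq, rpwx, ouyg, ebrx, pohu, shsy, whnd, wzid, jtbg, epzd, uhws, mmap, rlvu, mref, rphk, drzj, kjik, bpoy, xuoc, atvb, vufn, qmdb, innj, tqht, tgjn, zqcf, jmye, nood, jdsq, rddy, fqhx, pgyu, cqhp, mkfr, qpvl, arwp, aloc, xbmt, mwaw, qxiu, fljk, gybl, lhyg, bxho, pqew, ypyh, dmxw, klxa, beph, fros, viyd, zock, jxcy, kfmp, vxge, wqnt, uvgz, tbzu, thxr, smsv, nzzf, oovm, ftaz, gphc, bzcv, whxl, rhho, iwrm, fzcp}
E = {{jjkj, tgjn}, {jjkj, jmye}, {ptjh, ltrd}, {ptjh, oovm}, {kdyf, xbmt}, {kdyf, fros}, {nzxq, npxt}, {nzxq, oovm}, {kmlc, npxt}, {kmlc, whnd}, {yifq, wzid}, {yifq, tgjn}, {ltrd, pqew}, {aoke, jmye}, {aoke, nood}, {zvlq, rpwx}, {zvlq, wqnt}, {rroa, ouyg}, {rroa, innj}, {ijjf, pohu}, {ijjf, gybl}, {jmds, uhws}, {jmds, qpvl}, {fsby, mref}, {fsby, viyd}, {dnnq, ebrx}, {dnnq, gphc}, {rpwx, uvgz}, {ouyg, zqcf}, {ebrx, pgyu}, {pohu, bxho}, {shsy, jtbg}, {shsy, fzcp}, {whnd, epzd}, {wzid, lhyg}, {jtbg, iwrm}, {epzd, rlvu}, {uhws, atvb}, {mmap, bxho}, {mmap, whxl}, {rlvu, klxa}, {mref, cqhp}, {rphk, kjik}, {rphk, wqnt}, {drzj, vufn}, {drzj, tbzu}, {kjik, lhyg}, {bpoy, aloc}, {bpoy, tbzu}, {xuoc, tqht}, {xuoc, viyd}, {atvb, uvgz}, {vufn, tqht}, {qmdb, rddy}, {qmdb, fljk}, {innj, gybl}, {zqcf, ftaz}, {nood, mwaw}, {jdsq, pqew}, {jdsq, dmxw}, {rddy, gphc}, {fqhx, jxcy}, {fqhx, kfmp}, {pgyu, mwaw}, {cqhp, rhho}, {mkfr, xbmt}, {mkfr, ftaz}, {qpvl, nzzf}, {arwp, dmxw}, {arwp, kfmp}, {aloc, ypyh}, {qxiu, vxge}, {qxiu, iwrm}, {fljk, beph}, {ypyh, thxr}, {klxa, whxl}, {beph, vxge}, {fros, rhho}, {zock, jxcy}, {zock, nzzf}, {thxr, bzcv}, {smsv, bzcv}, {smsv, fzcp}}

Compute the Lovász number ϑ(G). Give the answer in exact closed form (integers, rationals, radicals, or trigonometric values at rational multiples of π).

83*cos(pi/83)/(cos(pi/83) + 1)

deg(epzd) = 2; N(epzd) = {whnd, rlvu}.
deg(tbzu) = 2; N(tbzu) = {drzj, bpoy}.
N(drzj) = {vufn, tbzu}, |N(drzj)| = 2.
deg(atvb) = 2; N(atvb) = {uhws, uvgz}.
Every vertex has degree 2 (N=83); the odd cycle C_{83}.
A has 42 distinct eigenvalues ≈ [2.0, 1.994, 1.977, 1.949, 1.909, 1.858, 1.797, 1.726, 1.644, 1.553, 1.454, 1.346, 1.23, 1.107, 0.978, 0.843, 0.704, 0.56, 0.413, 0.264, 0.113, -0.038, -0.189, -0.339, -0.487, -0.632, -0.774, -0.911, -1.043, -1.169, -1.289, -1.401, -1.505, -1.6, -1.686, -1.763, -1.829, -1.885, -1.93, -1.964, -1.987, -1.999].
Lovász: ϑ = −83(-2*cos(pi/83))/(2+-(-1)*2*cos(pi/83)) = 83*cos(pi/83)/(cos(pi/83) + 1).
ϑ(G) ≈ 41.485132588.
41 ≤ 83*cos(pi/83)/(cos(pi/83) + 1) ≤ 42: both strict.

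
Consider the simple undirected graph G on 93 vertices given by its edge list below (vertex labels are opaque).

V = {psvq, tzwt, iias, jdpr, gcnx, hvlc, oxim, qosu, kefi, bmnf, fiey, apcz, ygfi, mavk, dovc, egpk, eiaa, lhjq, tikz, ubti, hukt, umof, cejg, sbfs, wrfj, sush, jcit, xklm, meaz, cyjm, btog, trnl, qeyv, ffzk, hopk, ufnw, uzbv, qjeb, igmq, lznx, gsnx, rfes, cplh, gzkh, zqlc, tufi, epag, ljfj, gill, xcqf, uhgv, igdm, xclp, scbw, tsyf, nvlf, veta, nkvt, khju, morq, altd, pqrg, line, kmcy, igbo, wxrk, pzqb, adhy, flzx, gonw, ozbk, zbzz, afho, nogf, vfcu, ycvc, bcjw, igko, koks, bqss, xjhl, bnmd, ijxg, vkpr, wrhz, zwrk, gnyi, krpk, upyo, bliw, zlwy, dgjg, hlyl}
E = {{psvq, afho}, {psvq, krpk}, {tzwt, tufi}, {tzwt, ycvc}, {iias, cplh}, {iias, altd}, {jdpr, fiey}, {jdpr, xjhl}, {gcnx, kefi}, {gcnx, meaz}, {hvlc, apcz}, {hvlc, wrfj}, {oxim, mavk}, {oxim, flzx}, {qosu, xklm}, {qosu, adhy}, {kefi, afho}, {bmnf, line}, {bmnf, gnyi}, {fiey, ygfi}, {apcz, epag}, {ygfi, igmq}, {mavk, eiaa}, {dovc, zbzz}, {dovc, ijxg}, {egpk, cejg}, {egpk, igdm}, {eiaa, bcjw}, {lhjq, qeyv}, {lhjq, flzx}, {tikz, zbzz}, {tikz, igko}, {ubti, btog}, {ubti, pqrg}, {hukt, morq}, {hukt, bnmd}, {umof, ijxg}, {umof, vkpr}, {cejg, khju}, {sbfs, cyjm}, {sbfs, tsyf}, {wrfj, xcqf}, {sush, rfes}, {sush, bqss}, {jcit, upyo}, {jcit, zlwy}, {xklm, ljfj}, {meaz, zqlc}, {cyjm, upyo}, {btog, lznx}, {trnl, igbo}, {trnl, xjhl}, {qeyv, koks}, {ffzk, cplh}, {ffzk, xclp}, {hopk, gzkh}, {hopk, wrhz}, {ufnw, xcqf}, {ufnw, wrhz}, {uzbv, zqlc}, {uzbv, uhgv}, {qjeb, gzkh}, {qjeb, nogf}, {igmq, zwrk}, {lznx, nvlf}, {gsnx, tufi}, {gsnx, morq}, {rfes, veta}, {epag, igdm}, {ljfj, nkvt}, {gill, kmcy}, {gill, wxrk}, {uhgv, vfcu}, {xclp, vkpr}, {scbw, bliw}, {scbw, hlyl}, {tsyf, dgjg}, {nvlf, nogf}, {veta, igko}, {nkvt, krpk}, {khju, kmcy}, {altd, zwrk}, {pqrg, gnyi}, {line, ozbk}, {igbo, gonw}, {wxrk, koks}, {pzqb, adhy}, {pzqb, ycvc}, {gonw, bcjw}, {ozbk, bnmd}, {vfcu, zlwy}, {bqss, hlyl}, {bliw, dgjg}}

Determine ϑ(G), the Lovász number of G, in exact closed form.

N(bmnf) = {line, gnyi}, |N(bmnf)| = 2.
Vertex upyo has 2 neighbors: jcit, cyjm.
deg(hopk) = 2; N(hopk) = {gzkh, wrhz}.
N(zlwy) = {jcit, vfcu}, |N(zlwy)| = 2.
G on 93 vertices is 2-regular; the odd cycle C_{93}.
The 47 distinct eigenvalues: [2.0, 1.995, 1.982, 1.959, 1.927, 1.887, 1.838, 1.78, 1.715, 1.642, 1.561, 1.473, 1.378, 1.277, 1.17, 1.058, 0.941, 0.82, 0.695, 0.566, 0.436, 0.303, 0.169, 0.034, -0.101, -0.236, -0.369, -0.501, -0.631, -0.758, -0.881, -1.0, -1.115, -1.224, -1.328, -1.426, -1.518, -1.602, -1.679, -1.749, -1.81, -1.864, -1.908, -1.944, -1.972, -1.99, -1.999].
−93·(-2*cos(pi/93)) / ((2)−(-2*cos(pi/93))) = 93*cos(pi/93)/(cos(pi/93) + 1) = ϑ(G).
≈ 46.4867319 (to 7 d.p.).
46 ≤ 93*cos(pi/93)/(cos(pi/93) + 1) ≤ 47: both strict.

93*cos(pi/93)/(cos(pi/93) + 1)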